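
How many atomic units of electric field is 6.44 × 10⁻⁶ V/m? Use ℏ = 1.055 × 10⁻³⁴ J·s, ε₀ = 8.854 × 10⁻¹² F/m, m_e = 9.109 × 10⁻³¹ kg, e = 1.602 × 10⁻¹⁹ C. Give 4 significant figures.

1.255 × 10⁻¹⁷

atomic unit of electric field: E_au = E_h/(e a₀) = m_e²e⁵/((4πε₀)³ℏ⁴) = 5.131 × 10¹¹ V/m.
6.44 × 10⁻⁶ / 5.131 × 10¹¹ = 1.255 × 10⁻¹⁷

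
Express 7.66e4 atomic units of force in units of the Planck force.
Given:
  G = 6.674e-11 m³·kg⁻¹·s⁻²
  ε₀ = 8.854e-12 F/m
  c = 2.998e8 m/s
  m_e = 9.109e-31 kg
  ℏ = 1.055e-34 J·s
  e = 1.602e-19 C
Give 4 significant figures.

5.202e-47

atomic unit of force: F_au = E_h/a₀ = m_e²e⁶/((4πε₀)³ℏ⁴) = 8.220e-8 N
Planck force: F_P = c⁴/G = 1.210e44 N
7.66e4 × 8.220e-8 / 1.210e44 = 5.202e-47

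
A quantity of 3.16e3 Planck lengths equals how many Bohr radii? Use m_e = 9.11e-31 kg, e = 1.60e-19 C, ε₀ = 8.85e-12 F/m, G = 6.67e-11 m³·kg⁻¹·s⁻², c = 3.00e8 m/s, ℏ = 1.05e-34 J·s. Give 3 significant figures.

9.68e-22

Planck length: ℓ_P = √(ℏG/c³) = 1.61e-35 m
Bohr radius: a₀ = 4πε₀ℏ²/(m_e e²) = 5.26e-11 m
3.16e3 × 1.61e-35 / 5.26e-11 = 9.68e-22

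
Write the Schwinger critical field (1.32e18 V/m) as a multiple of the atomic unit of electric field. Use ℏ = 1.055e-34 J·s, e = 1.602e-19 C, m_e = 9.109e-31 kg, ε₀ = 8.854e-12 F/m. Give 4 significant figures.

atomic unit of electric field: E_au = E_h/(e a₀) = m_e²e⁵/((4πε₀)³ℏ⁴) = 5.131e11 V/m.
1.32e18 / 5.131e11 = 2.573e6

2.573e6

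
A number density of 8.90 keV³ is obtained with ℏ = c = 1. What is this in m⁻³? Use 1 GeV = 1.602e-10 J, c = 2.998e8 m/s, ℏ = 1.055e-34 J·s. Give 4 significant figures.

1.156e30 m⁻³

Number density is [L]⁻³ = [E]³/(ℏc)³.
1 GeV³ → 1/(ℏc)³ × (1 GeV in J)³ = 1.299e47 m⁻³.
Convert the energy scale: 8.90 keV³ = 8.90e-18 GeV³.
Result: 8.90e-18 × 1.299e47 = 1.156e30 m⁻³.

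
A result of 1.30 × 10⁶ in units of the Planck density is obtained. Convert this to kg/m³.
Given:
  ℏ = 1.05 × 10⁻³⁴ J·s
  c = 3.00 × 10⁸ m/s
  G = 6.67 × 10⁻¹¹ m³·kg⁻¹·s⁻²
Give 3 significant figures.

6.76 × 10¹⁰² kg/m³

One Planck density: ρ_P = c⁵/(ℏG²) = 5.20 × 10⁹⁶ kg/m³.
1.30 × 10⁶ × 5.20 × 10⁹⁶ kg/m³ = 6.76 × 10¹⁰² kg/m³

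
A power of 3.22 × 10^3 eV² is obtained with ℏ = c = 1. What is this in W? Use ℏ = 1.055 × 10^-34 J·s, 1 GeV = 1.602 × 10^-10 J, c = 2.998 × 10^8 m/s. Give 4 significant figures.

0.7833 W

Power is [E]/[T] = [E]²/ℏ.
1 GeV² → 1/ℏ × (1 GeV in J)² = 2.433 × 10^14 W.
Convert the energy scale: 3.22 × 10^3 eV² = 3.22 × 10^-15 GeV².
Result: 3.22 × 10^-15 × 2.433 × 10^14 = 0.7833 W.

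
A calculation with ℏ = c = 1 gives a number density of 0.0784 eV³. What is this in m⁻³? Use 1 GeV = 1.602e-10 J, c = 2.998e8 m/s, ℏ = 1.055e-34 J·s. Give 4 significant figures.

Number density is [L]⁻³ = [E]³/(ℏc)³.
1 GeV³ → 1/(ℏc)³ × (1 GeV in J)³ = 1.299e47 m⁻³.
Convert the energy scale: 0.0784 eV³ = 7.84e-29 GeV³.
Result: 7.84e-29 × 1.299e47 = 1.019e19 m⁻³.

1.019e19 m⁻³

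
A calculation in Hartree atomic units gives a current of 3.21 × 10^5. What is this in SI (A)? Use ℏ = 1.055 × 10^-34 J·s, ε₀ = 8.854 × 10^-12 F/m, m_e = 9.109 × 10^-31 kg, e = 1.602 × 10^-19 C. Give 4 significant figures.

One atomic unit of electric current: I_au = e E_h/ℏ = m_e e⁵/((4πε₀)²ℏ³) = 6.612 × 10^-3 A.
3.21 × 10^5 × 6.612 × 10^-3 A = 2.122 × 10^3 A

2.122 × 10^3 A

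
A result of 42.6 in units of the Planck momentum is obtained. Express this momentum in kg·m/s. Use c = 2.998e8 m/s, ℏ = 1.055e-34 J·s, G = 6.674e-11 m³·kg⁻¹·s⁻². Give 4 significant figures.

278 kg·m/s

One Planck momentum: p_P = √(ℏc³/G) = 6.527 kg·m/s.
42.6 × 6.527 kg·m/s = 278 kg·m/s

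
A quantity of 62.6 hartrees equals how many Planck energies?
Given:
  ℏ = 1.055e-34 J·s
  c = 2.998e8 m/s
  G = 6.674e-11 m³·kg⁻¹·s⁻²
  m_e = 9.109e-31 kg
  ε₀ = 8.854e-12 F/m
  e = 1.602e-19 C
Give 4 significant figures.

hartree: E_h = m_e e⁴/(4πε₀ℏ)² = 4.354e-18 J
Planck energy: E_P = √(ℏc⁵/G) = 1.957e9 J
62.6 × 4.354e-18 / 1.957e9 = 1.393e-25

1.393e-25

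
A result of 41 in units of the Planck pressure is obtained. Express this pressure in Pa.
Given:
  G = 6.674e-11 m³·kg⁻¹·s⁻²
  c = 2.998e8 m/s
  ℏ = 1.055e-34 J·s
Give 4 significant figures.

One Planck pressure: p_P = c⁷/(ℏG²) = 4.632e113 Pa.
41 × 4.632e113 Pa = 1.899e115 Pa

1.899e115 Pa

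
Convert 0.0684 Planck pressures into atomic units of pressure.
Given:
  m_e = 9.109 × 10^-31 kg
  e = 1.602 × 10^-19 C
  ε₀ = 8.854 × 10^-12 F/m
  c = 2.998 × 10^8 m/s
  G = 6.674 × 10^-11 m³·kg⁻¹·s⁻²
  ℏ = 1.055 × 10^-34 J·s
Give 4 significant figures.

Planck pressure: p_P = c⁷/(ℏG²) = 4.632 × 10^113 Pa
atomic unit of pressure: P_au = E_h/a₀³ = m_e⁴e¹⁰/((4πε₀)⁵ℏ⁸) = 2.929 × 10^13 Pa
0.0684 × 4.632 × 10^113 / 2.929 × 10^13 = 1.082 × 10^99

1.082 × 10^99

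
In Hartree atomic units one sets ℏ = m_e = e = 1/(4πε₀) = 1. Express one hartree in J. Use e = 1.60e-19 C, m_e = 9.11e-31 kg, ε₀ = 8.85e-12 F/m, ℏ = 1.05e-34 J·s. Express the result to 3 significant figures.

E_h = m_e e⁴/(4πε₀ℏ)²
  = 5.97e-106 / 1.36e-88
  = 4.38e-18 J

4.38e-18 J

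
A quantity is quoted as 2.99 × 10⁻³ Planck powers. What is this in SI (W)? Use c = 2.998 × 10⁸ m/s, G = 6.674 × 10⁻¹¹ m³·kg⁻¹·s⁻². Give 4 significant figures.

1.085 × 10⁵⁰ W

One Planck power: P_P = c⁵/G = 3.629 × 10⁵² W.
2.99 × 10⁻³ × 3.629 × 10⁵² W = 1.085 × 10⁵⁰ W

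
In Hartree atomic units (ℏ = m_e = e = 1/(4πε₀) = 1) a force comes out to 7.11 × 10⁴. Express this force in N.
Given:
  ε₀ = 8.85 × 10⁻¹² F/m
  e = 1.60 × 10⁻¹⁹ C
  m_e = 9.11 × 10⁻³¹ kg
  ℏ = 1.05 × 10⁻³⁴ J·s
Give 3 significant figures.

One atomic unit of force: F_au = E_h/a₀ = m_e²e⁶/((4πε₀)³ℏ⁴) = 8.33 × 10⁻⁸ N.
7.11 × 10⁴ × 8.33 × 10⁻⁸ N = 5.92 × 10⁻³ N

5.92 × 10⁻³ N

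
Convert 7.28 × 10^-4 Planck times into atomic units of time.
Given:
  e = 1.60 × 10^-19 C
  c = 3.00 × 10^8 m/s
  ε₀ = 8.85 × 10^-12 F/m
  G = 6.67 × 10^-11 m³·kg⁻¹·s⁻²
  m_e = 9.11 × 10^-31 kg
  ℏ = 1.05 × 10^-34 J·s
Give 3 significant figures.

Planck time: t_P = √(ℏG/c⁵) = 5.37 × 10^-44 s
atomic unit of time: τ_au = (4πε₀)²ℏ³/(m_e e⁴) = 2.40 × 10^-17 s
7.28 × 10^-4 × 5.37 × 10^-44 / 2.40 × 10^-17 = 1.63 × 10^-30

1.63 × 10^-30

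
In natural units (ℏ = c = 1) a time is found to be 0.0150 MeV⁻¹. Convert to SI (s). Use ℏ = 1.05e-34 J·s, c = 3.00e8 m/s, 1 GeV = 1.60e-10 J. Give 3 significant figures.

9.84e-24 s

A time is [E]⁻¹ in ℏ=c=1; restore one factor of ℏ.
1 GeV⁻¹ → ℏ × (1 GeV in J)⁻¹ = 6.56e-25 s.
Convert the energy scale: 0.0150 MeV⁻¹ = 15 GeV⁻¹.
Result: 15 × 6.56e-25 = 9.84e-24 s.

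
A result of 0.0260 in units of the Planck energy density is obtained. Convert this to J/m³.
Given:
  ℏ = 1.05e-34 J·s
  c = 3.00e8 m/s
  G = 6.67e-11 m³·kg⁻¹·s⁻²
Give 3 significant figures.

One Planck energy density: u_P = c⁷/(ℏG²) = 4.68e113 J/m³.
0.0260 × 4.68e113 J/m³ = 1.22e112 J/m³

1.22e112 J/m³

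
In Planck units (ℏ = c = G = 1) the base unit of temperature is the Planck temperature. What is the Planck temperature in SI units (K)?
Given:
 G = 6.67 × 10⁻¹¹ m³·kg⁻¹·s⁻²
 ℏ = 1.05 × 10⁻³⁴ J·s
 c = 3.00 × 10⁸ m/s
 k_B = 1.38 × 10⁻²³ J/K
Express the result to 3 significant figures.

T_P = √(ℏc⁵/G) / k_B
  = √(3.83 × 10¹⁸) × 7.25 × 10²²
  = 1.42 × 10³² K

1.42 × 10³² K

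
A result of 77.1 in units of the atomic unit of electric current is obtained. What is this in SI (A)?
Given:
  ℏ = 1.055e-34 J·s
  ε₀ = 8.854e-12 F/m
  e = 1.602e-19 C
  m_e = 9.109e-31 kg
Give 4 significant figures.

One atomic unit of electric current: I_au = e E_h/ℏ = m_e e⁵/((4πε₀)²ℏ³) = 6.612e-3 A.
77.1 × 6.612e-3 A = 0.5098 A

0.5098 A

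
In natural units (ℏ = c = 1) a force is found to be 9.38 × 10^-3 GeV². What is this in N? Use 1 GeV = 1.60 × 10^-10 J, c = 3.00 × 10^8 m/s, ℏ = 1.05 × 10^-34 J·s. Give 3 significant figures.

Force is [E]/[L] = [E]²/(ℏc); restore (ℏc)⁻¹.
1 GeV² → 1/(ℏc) × (1 GeV in J)² = 8.13 × 10^5 N.
Result: 9.38 × 10^-3 × 8.13 × 10^5 = 7.62 × 10^3 N.

7.62 × 10^3 N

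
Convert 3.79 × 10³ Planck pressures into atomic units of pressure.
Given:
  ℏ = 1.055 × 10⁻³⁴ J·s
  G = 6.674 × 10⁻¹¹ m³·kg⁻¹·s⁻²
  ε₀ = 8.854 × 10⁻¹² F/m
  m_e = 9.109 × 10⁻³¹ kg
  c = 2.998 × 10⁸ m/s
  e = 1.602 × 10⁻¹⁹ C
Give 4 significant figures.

5.994 × 10¹⁰³

Planck pressure: p_P = c⁷/(ℏG²) = 4.632 × 10¹¹³ Pa
atomic unit of pressure: P_au = E_h/a₀³ = m_e⁴e¹⁰/((4πε₀)⁵ℏ⁸) = 2.929 × 10¹³ Pa
3.79 × 10³ × 4.632 × 10¹¹³ / 2.929 × 10¹³ = 5.994 × 10¹⁰³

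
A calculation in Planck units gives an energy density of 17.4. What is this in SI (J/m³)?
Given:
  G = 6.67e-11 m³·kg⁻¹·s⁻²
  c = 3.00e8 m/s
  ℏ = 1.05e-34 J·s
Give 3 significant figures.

8.15e114 J/m³

One Planck energy density: u_P = c⁷/(ℏG²) = 4.68e113 J/m³.
17.4 × 4.68e113 J/m³ = 8.15e114 J/m³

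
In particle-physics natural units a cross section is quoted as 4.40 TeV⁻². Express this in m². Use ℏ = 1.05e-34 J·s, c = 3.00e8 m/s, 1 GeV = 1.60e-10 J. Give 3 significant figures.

Area is [L]² = [E]⁻²·(ℏc)²; restore (ℏc)².
1 GeV⁻² → (ℏc)² × (1 GeV in J)⁻² = 3.88e-32 m².
Convert the energy scale: 4.40 TeV⁻² = 4.40e-6 GeV⁻².
Result: 4.40e-6 × 3.88e-32 = 1.71e-37 m².

1.71e-37 m²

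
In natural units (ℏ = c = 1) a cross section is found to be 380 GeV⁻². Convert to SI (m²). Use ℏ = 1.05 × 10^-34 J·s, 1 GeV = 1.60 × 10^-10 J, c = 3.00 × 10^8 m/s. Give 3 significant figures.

Area is [L]² = [E]⁻²·(ℏc)²; restore (ℏc)².
1 GeV⁻² → (ℏc)² × (1 GeV in J)⁻² = 3.88 × 10^-32 m².
Result: 380 × 3.88 × 10^-32 = 1.47 × 10^-29 m².

1.47 × 10^-29 m²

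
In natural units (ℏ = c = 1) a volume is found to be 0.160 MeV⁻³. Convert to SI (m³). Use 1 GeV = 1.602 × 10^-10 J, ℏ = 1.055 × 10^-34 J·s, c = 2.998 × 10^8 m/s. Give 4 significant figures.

Volume is [L]³ = [E]⁻³·(ℏc)³.
1 GeV⁻³ → (ℏc)³ × (1 GeV in J)⁻³ = 7.696 × 10^-48 m³.
Convert the energy scale: 0.160 MeV⁻³ = 1.60 × 10^8 GeV⁻³.
Result: 1.60 × 10^8 × 7.696 × 10^-48 = 1.231 × 10^-39 m³.

1.231 × 10^-39 m³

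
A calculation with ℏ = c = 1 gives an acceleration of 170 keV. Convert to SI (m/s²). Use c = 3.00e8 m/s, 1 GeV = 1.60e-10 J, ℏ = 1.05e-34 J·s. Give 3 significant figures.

7.77e28 m/s²

Acceleration is [L]/[T]² = c·[E]/ℏ.
1 GeV → c/ℏ × (1 GeV in J) = 4.57e32 m/s².
Convert the energy scale: 170 keV = 1.70e-4 GeV.
Result: 1.70e-4 × 4.57e32 = 7.77e28 m/s².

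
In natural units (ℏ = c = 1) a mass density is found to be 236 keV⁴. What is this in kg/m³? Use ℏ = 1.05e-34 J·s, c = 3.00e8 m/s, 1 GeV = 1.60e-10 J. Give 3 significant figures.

0.0550 kg/m³

Mass density is [E]/(c²[L]³) = [E]⁴/(ℏ³c⁵).
1 GeV⁴ → 1/(ℏ³c⁵) × (1 GeV in J)⁴ = 2.33e20 kg/m³.
Convert the energy scale: 236 keV⁴ = 2.36e-22 GeV⁴.
Result: 2.36e-22 × 2.33e20 = 0.0550 kg/m³.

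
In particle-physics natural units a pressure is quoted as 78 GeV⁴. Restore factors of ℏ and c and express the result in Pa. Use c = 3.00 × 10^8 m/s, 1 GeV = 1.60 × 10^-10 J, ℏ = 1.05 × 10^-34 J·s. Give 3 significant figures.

Pressure is [E]/[L]³ = [E]⁴/(ℏc)³.
1 GeV⁴ → 1/(ℏc)³ × (1 GeV in J)⁴ = 2.10 × 10^37 Pa.
Result: 78 × 2.10 × 10^37 = 1.64 × 10^39 Pa.

1.64 × 10^39 Pa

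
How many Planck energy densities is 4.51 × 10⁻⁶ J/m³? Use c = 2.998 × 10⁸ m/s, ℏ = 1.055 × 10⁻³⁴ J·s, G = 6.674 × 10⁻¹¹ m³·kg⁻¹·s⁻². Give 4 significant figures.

9.736 × 10⁻¹²⁰

Planck energy density: u_P = c⁷/(ℏG²) = 4.632 × 10¹¹³ J/m³.
4.51 × 10⁻⁶ / 4.632 × 10¹¹³ = 9.736 × 10⁻¹²⁰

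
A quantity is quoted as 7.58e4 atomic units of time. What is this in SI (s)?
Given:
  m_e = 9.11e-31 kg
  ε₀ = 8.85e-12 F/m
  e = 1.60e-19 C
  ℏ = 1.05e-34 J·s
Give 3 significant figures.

1.82e-12 s

One atomic unit of time: τ_au = (4πε₀)²ℏ³/(m_e e⁴) = 2.40e-17 s.
7.58e4 × 2.40e-17 s = 1.82e-12 s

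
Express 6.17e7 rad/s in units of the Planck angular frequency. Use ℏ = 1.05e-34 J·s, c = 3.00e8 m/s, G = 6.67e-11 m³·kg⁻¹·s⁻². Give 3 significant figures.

3.31e-36

Planck angular frequency: ω_P = √(c⁵/(ℏG)) = 1.86e43 rad/s.
6.17e7 / 1.86e43 = 3.31e-36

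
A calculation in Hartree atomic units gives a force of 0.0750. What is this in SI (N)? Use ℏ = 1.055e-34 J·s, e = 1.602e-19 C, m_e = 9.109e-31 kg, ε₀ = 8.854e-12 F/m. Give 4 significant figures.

6.165e-9 N

One atomic unit of force: F_au = E_h/a₀ = m_e²e⁶/((4πε₀)³ℏ⁴) = 8.220e-8 N.
0.0750 × 8.220e-8 N = 6.165e-9 N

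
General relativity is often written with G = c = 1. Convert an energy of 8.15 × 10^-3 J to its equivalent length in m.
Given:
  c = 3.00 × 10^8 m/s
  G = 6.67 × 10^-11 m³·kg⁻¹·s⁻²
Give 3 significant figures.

Energy → length via G/c⁴.
8.15 × 10^-3 J × (G/c⁴) = 6.71 × 10^-47 m

6.71 × 10^-47 m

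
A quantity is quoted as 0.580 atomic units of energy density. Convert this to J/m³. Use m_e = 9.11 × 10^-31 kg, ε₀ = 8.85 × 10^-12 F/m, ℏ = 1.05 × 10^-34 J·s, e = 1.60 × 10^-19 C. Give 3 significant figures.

1.75 × 10^13 J/m³

One atomic unit of energy density: u_au = E_h/a₀³ = m_e⁴e¹⁰/((4πε₀)⁵ℏ⁸) = 3.01 × 10^13 J/m³.
0.580 × 3.01 × 10^13 J/m³ = 1.75 × 10^13 J/m³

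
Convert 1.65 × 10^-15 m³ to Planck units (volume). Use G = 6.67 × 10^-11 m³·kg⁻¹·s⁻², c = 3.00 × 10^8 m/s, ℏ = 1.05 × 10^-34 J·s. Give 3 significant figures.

Planck volume: V_P = (ℏG/c³)^(3/2) = 4.18 × 10^-105 m³.
1.65 × 10^-15 / 4.18 × 10^-105 = 3.95 × 10^89

3.95 × 10^89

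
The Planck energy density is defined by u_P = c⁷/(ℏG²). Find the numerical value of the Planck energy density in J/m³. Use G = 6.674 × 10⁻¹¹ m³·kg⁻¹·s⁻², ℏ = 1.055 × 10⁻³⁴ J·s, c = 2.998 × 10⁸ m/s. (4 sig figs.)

u_P = c⁷/(ℏG²)
  = 2.177 × 10⁵⁹ / 4.699 × 10⁻⁵⁵
  = 4.632 × 10¹¹³ J/m³

4.632 × 10¹¹³ J/m³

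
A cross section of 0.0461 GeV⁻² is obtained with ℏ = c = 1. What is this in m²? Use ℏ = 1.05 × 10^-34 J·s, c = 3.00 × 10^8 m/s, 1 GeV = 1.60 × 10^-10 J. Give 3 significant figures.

1.79 × 10^-33 m²

Area is [L]² = [E]⁻²·(ℏc)²; restore (ℏc)².
1 GeV⁻² → (ℏc)² × (1 GeV in J)⁻² = 3.88 × 10^-32 m².
Result: 0.0461 × 3.88 × 10^-32 = 1.79 × 10^-33 m².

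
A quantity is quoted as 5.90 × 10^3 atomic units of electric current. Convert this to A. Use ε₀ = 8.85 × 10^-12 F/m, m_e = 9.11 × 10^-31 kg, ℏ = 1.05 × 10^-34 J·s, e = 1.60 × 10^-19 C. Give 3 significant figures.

One atomic unit of electric current: I_au = e E_h/ℏ = m_e e⁵/((4πε₀)²ℏ³) = 6.67 × 10^-3 A.
5.90 × 10^3 × 6.67 × 10^-3 A = 39.4 A

39.4 A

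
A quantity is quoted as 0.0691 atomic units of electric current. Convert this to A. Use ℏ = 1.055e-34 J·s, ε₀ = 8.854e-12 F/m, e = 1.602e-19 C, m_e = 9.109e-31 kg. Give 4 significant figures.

4.569e-4 A

One atomic unit of electric current: I_au = e E_h/ℏ = m_e e⁵/((4πε₀)²ℏ³) = 6.612e-3 A.
0.0691 × 6.612e-3 A = 4.569e-4 A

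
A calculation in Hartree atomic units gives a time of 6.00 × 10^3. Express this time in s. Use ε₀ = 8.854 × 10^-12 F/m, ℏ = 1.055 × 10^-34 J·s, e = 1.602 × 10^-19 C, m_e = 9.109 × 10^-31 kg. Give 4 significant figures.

1.454 × 10^-13 s

One atomic unit of time: τ_au = (4πε₀)²ℏ³/(m_e e⁴) = 2.423 × 10^-17 s.
6.00 × 10^3 × 2.423 × 10^-17 s = 1.454 × 10^-13 s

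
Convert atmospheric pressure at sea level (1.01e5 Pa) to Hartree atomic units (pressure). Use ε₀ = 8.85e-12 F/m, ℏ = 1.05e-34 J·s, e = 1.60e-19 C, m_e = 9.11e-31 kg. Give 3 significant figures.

3.35e-9

atomic unit of pressure: P_au = E_h/a₀³ = m_e⁴e¹⁰/((4πε₀)⁵ℏ⁸) = 3.01e13 Pa.
1.01e5 / 3.01e13 = 3.35e-9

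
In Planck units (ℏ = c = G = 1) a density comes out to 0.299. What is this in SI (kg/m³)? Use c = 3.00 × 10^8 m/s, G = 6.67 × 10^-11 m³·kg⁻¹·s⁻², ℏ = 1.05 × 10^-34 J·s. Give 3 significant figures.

One Planck density: ρ_P = c⁵/(ℏG²) = 5.20 × 10^96 kg/m³.
0.299 × 5.20 × 10^96 kg/m³ = 1.56 × 10^96 kg/m³

1.56 × 10^96 kg/m³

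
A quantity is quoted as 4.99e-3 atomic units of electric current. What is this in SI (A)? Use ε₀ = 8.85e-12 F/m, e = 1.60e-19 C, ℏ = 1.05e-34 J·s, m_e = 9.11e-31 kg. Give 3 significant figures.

3.33e-5 A

One atomic unit of electric current: I_au = e E_h/ℏ = m_e e⁵/((4πε₀)²ℏ³) = 6.67e-3 A.
4.99e-3 × 6.67e-3 A = 3.33e-5 A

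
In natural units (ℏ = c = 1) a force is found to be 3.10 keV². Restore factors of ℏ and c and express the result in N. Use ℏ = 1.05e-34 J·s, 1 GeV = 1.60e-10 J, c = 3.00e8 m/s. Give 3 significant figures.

Force is [E]/[L] = [E]²/(ℏc); restore (ℏc)⁻¹.
1 GeV² → 1/(ℏc) × (1 GeV in J)² = 8.13e5 N.
Convert the energy scale: 3.10 keV² = 3.10e-12 GeV².
Result: 3.10e-12 × 8.13e5 = 2.52e-6 N.

2.52e-6 N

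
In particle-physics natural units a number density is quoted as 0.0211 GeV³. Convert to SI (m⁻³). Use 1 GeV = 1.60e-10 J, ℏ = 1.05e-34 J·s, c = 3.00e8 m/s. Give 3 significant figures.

Number density is [L]⁻³ = [E]³/(ℏc)³.
1 GeV³ → 1/(ℏc)³ × (1 GeV in J)³ = 1.31e47 m⁻³.
Result: 0.0211 × 1.31e47 = 2.77e45 m⁻³.

2.77e45 m⁻³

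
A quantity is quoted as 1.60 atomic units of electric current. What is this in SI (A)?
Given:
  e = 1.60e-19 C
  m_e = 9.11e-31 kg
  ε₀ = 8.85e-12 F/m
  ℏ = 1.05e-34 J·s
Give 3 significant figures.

0.0107 A

One atomic unit of electric current: I_au = e E_h/ℏ = m_e e⁵/((4πε₀)²ℏ³) = 6.67e-3 A.
1.60 × 6.67e-3 A = 0.0107 A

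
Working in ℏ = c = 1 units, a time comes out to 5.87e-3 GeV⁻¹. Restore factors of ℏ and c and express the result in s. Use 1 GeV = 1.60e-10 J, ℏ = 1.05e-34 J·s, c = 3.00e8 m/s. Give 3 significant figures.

3.85e-27 s

A time is [E]⁻¹ in ℏ=c=1; restore one factor of ℏ.
1 GeV⁻¹ → ℏ × (1 GeV in J)⁻¹ = 6.56e-25 s.
Result: 5.87e-3 × 6.56e-25 = 3.85e-27 s.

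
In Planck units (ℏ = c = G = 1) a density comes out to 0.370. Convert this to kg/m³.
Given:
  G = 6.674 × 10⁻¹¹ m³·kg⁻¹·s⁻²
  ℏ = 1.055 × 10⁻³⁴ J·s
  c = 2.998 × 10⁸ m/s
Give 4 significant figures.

One Planck density: ρ_P = c⁵/(ℏG²) = 5.154 × 10⁹⁶ kg/m³.
0.370 × 5.154 × 10⁹⁶ kg/m³ = 1.907 × 10⁹⁶ kg/m³

1.907 × 10⁹⁶ kg/m³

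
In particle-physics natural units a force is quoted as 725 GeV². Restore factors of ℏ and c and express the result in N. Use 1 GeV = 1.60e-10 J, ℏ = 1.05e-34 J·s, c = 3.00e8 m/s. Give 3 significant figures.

Force is [E]/[L] = [E]²/(ℏc); restore (ℏc)⁻¹.
1 GeV² → 1/(ℏc) × (1 GeV in J)² = 8.13e5 N.
Result: 725 × 8.13e5 = 5.89e8 N.

5.89e8 N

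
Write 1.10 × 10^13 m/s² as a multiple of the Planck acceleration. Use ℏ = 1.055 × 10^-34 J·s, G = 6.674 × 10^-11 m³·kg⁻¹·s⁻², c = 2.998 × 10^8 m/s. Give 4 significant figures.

1.978 × 10^-39

Planck acceleration: a_P = √(c⁷/(ℏG)) = 5.560 × 10^51 m/s².
1.10 × 10^13 / 5.560 × 10^51 = 1.978 × 10^-39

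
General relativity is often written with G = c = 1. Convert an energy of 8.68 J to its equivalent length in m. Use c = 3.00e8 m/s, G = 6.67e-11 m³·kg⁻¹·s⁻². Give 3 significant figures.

7.15e-44 m

Energy → length via G/c⁴.
8.68 J × (G/c⁴) = 7.15e-44 m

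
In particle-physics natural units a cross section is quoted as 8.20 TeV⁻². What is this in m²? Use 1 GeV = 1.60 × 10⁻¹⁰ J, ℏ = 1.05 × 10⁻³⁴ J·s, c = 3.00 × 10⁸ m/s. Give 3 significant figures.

Area is [L]² = [E]⁻²·(ℏc)²; restore (ℏc)².
1 GeV⁻² → (ℏc)² × (1 GeV in J)⁻² = 3.88 × 10⁻³² m².
Convert the energy scale: 8.20 TeV⁻² = 8.20 × 10⁻⁶ GeV⁻².
Result: 8.20 × 10⁻⁶ × 3.88 × 10⁻³² = 3.18 × 10⁻³⁷ m².

3.18 × 10⁻³⁷ m²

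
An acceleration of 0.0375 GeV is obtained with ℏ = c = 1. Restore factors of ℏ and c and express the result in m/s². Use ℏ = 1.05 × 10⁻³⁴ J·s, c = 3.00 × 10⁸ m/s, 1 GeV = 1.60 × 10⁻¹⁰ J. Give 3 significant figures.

1.71 × 10³¹ m/s²

Acceleration is [L]/[T]² = c·[E]/ℏ.
1 GeV → c/ℏ × (1 GeV in J) = 4.57 × 10³² m/s².
Result: 0.0375 × 4.57 × 10³² = 1.71 × 10³¹ m/s².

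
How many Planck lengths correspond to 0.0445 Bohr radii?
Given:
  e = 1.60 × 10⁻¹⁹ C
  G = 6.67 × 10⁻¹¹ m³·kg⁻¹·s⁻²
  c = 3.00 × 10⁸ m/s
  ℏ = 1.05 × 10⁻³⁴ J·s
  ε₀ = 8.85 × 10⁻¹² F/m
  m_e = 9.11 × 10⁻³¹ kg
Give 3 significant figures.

Bohr radius: a₀ = 4πε₀ℏ²/(m_e e²) = 5.26 × 10⁻¹¹ m
Planck length: ℓ_P = √(ℏG/c³) = 1.61 × 10⁻³⁵ m
0.0445 × 5.26 × 10⁻¹¹ / 1.61 × 10⁻³⁵ = 1.45 × 10²³

1.45 × 10²³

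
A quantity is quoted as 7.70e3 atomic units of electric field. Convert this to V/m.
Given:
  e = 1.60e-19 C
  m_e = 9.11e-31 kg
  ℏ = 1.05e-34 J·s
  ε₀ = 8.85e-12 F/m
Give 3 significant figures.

One atomic unit of electric field: E_au = E_h/(e a₀) = m_e²e⁵/((4πε₀)³ℏ⁴) = 5.20e11 V/m.
7.70e3 × 5.20e11 V/m = 4.01e15 V/m

4.01e15 V/m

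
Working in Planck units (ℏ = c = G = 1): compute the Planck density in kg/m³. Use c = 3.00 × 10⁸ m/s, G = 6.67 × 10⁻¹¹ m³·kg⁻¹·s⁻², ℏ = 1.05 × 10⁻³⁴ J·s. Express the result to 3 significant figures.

From ℏ = c = G = 1 the density scale is ρ_P = c⁵/(ℏG²).
  = 2.43 × 10⁴² / 4.67 × 10⁻⁵⁵
  = 5.20 × 10⁹⁶ kg/m³

5.20 × 10⁹⁶ kg/m³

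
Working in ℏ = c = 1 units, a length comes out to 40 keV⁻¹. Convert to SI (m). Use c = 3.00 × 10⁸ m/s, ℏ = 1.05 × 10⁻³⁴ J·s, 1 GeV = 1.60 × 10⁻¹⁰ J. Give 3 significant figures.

7.88 × 10⁻⁹ m

A length is [E]⁻¹ in ℏ=c=1; restore one factor of ℏc.
1 GeV⁻¹ → ℏc × (1 GeV in J)⁻¹ = 1.97 × 10⁻¹⁶ m.
Convert the energy scale: 40 keV⁻¹ = 4.00 × 10⁷ GeV⁻¹.
Result: 4.00 × 10⁷ × 1.97 × 10⁻¹⁶ = 7.88 × 10⁻⁹ m.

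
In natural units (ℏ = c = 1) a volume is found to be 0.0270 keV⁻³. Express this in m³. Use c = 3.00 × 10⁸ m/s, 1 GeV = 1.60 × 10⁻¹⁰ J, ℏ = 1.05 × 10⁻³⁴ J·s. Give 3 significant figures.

2.06 × 10⁻³¹ m³

Volume is [L]³ = [E]⁻³·(ℏc)³.
1 GeV⁻³ → (ℏc)³ × (1 GeV in J)⁻³ = 7.63 × 10⁻⁴⁸ m³.
Convert the energy scale: 0.0270 keV⁻³ = 2.70 × 10¹⁶ GeV⁻³.
Result: 2.70 × 10¹⁶ × 7.63 × 10⁻⁴⁸ = 2.06 × 10⁻³¹ m³.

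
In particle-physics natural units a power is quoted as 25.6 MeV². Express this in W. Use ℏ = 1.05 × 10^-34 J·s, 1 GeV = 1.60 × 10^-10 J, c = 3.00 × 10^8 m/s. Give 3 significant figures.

6.24 × 10^9 W

Power is [E]/[T] = [E]²/ℏ.
1 GeV² → 1/ℏ × (1 GeV in J)² = 2.44 × 10^14 W.
Convert the energy scale: 25.6 MeV² = 2.56 × 10^-5 GeV².
Result: 2.56 × 10^-5 × 2.44 × 10^14 = 6.24 × 10^9 W.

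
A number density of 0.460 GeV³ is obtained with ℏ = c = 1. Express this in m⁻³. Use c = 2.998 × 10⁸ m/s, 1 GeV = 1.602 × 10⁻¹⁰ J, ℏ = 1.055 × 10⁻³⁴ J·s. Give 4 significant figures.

Number density is [L]⁻³ = [E]³/(ℏc)³.
1 GeV³ → 1/(ℏc)³ × (1 GeV in J)³ = 1.299 × 10⁴⁷ m⁻³.
Result: 0.460 × 1.299 × 10⁴⁷ = 5.977 × 10⁴⁶ m⁻³.

5.977 × 10⁴⁶ m⁻³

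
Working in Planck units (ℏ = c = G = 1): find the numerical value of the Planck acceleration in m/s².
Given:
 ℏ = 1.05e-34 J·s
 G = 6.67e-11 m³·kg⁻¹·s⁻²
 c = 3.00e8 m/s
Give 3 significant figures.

5.59e51 m/s²

Dimensional analysis gives a_P = √(c⁷/(ℏG)).
  = √(3.12e103)
  = 5.59e51 m/s²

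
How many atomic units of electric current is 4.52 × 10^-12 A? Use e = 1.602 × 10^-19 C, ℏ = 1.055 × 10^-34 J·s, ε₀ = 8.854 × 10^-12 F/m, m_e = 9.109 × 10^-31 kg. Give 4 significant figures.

6.836 × 10^-10

atomic unit of electric current: I_au = e E_h/ℏ = m_e e⁵/((4πε₀)²ℏ³) = 6.612 × 10^-3 A.
4.52 × 10^-12 / 6.612 × 10^-3 = 6.836 × 10^-10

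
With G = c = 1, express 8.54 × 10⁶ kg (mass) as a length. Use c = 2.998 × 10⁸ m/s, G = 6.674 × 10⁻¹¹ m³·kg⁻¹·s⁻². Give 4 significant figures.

6.341 × 10⁻²¹ m

In G = c = 1 units mass has dimensions of length; the conversion factor is G/c².
8.54 × 10⁶ kg × (G/c²) = 6.341 × 10⁻²¹ m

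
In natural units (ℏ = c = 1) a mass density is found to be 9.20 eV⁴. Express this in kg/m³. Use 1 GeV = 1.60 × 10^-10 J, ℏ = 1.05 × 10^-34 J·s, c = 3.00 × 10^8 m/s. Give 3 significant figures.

Mass density is [E]/(c²[L]³) = [E]⁴/(ℏ³c⁵).
1 GeV⁴ → 1/(ℏ³c⁵) × (1 GeV in J)⁴ = 2.33 × 10^20 kg/m³.
Convert the energy scale: 9.20 eV⁴ = 9.20 × 10^-36 GeV⁴.
Result: 9.20 × 10^-36 × 2.33 × 10^20 = 2.14 × 10^-15 kg/m³.

2.14 × 10^-15 kg/m³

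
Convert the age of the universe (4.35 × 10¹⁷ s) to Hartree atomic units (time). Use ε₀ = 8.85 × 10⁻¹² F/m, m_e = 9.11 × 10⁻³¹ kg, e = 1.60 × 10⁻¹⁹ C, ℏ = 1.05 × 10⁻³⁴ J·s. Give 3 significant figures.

1.81 × 10³⁴

atomic unit of time: τ_au = (4πε₀)²ℏ³/(m_e e⁴) = 2.40 × 10⁻¹⁷ s.
4.35 × 10¹⁷ / 2.40 × 10⁻¹⁷ = 1.81 × 10³⁴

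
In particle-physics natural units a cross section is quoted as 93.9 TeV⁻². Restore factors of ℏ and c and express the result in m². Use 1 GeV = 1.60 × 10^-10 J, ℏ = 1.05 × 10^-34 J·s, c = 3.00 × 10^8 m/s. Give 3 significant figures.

3.64 × 10^-36 m²

Area is [L]² = [E]⁻²·(ℏc)²; restore (ℏc)².
1 GeV⁻² → (ℏc)² × (1 GeV in J)⁻² = 3.88 × 10^-32 m².
Convert the energy scale: 93.9 TeV⁻² = 9.39 × 10^-5 GeV⁻².
Result: 9.39 × 10^-5 × 3.88 × 10^-32 = 3.64 × 10^-36 m².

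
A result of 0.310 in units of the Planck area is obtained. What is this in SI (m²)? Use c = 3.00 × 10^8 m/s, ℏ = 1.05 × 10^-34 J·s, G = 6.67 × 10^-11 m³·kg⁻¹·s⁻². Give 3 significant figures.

One Planck area: A_P = ℏG/c³ = 2.59 × 10^-70 m².
0.310 × 2.59 × 10^-70 m² = 8.04 × 10^-71 m²

8.04 × 10^-71 m²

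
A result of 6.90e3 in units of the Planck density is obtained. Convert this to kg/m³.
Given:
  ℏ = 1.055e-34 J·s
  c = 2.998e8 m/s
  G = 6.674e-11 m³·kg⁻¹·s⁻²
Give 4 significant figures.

3.556e100 kg/m³

One Planck density: ρ_P = c⁵/(ℏG²) = 5.154e96 kg/m³.
6.90e3 × 5.154e96 kg/m³ = 3.556e100 kg/m³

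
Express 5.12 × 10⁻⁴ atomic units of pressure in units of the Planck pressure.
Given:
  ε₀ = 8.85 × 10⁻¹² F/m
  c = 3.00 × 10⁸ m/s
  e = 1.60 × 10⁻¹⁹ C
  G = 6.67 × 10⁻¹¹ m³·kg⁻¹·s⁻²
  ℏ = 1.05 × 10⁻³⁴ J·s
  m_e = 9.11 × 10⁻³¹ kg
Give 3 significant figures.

atomic unit of pressure: P_au = E_h/a₀³ = m_e⁴e¹⁰/((4πε₀)⁵ℏ⁸) = 3.01 × 10¹³ Pa
Planck pressure: p_P = c⁷/(ℏG²) = 4.68 × 10¹¹³ Pa
5.12 × 10⁻⁴ × 3.01 × 10¹³ / 4.68 × 10¹¹³ = 3.29 × 10⁻¹⁰⁴

3.29 × 10⁻¹⁰⁴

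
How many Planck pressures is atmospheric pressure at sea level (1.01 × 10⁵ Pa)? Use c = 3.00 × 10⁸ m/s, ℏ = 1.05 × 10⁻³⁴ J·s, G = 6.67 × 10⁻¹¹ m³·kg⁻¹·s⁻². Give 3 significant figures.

Planck pressure: p_P = c⁷/(ℏG²) = 4.68 × 10¹¹³ Pa.
1.01 × 10⁵ / 4.68 × 10¹¹³ = 2.16 × 10⁻¹⁰⁹

2.16 × 10⁻¹⁰⁹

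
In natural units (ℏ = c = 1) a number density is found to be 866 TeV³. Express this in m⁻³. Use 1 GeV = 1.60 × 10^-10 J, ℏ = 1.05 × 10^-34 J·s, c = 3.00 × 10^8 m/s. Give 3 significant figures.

1.13 × 10^59 m⁻³

Number density is [L]⁻³ = [E]³/(ℏc)³.
1 GeV³ → 1/(ℏc)³ × (1 GeV in J)³ = 1.31 × 10^47 m⁻³.
Convert the energy scale: 866 TeV³ = 8.66 × 10^11 GeV³.
Result: 8.66 × 10^11 × 1.31 × 10^47 = 1.13 × 10^59 m⁻³.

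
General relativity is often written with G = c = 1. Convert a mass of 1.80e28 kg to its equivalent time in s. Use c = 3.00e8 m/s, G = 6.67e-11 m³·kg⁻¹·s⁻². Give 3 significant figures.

Mass → time via G/c³.
1.80e28 kg × (G/c³) = 4.45e-8 s

4.45e-8 s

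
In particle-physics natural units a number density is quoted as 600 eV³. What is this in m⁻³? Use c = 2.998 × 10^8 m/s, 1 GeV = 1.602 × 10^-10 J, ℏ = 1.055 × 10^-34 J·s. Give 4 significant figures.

7.796 × 10^22 m⁻³

Number density is [L]⁻³ = [E]³/(ℏc)³.
1 GeV³ → 1/(ℏc)³ × (1 GeV in J)³ = 1.299 × 10^47 m⁻³.
Convert the energy scale: 600 eV³ = 6.00 × 10^-25 GeV³.
Result: 6.00 × 10^-25 × 1.299 × 10^47 = 7.796 × 10^22 m⁻³.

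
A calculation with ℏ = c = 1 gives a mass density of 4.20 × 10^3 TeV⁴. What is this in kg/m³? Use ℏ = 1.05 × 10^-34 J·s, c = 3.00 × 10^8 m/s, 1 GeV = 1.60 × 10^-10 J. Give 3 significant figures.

9.78 × 10^35 kg/m³

Mass density is [E]/(c²[L]³) = [E]⁴/(ℏ³c⁵).
1 GeV⁴ → 1/(ℏ³c⁵) × (1 GeV in J)⁴ = 2.33 × 10^20 kg/m³.
Convert the energy scale: 4.20 × 10^3 TeV⁴ = 4.20 × 10^15 GeV⁴.
Result: 4.20 × 10^15 × 2.33 × 10^20 = 9.78 × 10^35 kg/m³.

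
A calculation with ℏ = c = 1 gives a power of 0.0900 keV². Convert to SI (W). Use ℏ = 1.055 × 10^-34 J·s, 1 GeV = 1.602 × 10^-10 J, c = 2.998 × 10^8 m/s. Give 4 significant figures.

21.89 W

Power is [E]/[T] = [E]²/ℏ.
1 GeV² → 1/ℏ × (1 GeV in J)² = 2.433 × 10^14 W.
Convert the energy scale: 0.0900 keV² = 9.00 × 10^-14 GeV².
Result: 9.00 × 10^-14 × 2.433 × 10^14 = 21.89 W.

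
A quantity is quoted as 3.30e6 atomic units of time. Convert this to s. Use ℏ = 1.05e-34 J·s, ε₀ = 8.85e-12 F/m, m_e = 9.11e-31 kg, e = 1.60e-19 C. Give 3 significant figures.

One atomic unit of time: τ_au = (4πε₀)²ℏ³/(m_e e⁴) = 2.40e-17 s.
3.30e6 × 2.40e-17 s = 7.91e-11 s

7.91e-11 s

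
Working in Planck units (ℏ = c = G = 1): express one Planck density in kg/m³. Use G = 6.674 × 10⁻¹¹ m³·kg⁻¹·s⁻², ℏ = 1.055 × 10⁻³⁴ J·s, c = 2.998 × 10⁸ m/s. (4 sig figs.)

5.154 × 10⁹⁶ kg/m³

Dimensional analysis gives ρ_P = c⁵/(ℏG²).
  = 2.422 × 10⁴² / 4.699 × 10⁻⁵⁵
  = 5.154 × 10⁹⁶ kg/m³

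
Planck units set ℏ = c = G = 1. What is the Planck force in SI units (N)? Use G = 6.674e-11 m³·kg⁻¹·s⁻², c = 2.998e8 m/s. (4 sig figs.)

1.210e44 N

From ℏ = c = G = 1 the force scale is F_P = c⁴/G.
  = 8.078e33 / 6.674e-11
  = 1.210e44 N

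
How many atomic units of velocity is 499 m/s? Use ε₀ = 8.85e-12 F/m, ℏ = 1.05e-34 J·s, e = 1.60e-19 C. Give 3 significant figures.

2.28e-4

atomic unit of velocity: v_au = e²/(4πε₀ℏ) = 2.19e6 m/s.
499 / 2.19e6 = 2.28e-4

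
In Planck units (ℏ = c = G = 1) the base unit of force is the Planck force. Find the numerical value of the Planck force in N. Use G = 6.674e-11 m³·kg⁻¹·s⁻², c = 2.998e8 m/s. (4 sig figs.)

F_P = c⁴/G
  = 8.078e33 / 6.674e-11
  = 1.210e44 N

1.210e44 N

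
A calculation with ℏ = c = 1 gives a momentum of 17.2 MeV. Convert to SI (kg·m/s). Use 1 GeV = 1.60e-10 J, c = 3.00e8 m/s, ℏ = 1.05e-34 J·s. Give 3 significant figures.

Momentum is [E]/c; divide by c.
1 GeV → 1/c × (1 GeV in J) = 5.33e-19 kg·m/s.
Convert the energy scale: 17.2 MeV = 0.0172 GeV.
Result: 0.0172 × 5.33e-19 = 9.17e-21 kg·m/s.

9.17e-21 kg·m/s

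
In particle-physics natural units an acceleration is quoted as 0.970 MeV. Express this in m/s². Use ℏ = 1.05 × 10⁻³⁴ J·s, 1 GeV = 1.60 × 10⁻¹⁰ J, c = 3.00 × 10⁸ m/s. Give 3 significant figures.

4.43 × 10²⁹ m/s²

Acceleration is [L]/[T]² = c·[E]/ℏ.
1 GeV → c/ℏ × (1 GeV in J) = 4.57 × 10³² m/s².
Convert the energy scale: 0.970 MeV = 9.70 × 10⁻⁴ GeV.
Result: 9.70 × 10⁻⁴ × 4.57 × 10³² = 4.43 × 10²⁹ m/s².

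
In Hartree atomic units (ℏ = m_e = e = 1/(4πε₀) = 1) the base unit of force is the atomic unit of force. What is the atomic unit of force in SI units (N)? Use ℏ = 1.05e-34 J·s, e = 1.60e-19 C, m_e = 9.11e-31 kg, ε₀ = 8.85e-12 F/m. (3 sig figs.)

8.33e-8 N

F_au = E_h/a₀ = m_e²e⁶/((4πε₀)³ℏ⁴)
E_h = 4.38e-18 J
a₀ = 5.26e-11 m
E_h/a₀ = 8.33e-8 N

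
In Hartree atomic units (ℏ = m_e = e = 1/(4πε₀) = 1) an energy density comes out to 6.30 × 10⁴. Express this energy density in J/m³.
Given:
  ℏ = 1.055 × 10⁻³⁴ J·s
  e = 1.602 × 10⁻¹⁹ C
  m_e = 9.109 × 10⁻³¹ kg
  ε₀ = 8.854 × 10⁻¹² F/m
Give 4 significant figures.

1.845 × 10¹⁸ J/m³

One atomic unit of energy density: u_au = E_h/a₀³ = m_e⁴e¹⁰/((4πε₀)⁵ℏ⁸) = 2.929 × 10¹³ J/m³.
6.30 × 10⁴ × 2.929 × 10¹³ J/m³ = 1.845 × 10¹⁸ J/m³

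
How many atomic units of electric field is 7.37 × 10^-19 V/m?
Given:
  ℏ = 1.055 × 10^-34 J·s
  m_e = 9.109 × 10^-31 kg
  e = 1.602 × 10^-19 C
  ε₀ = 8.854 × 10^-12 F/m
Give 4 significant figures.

atomic unit of electric field: E_au = E_h/(e a₀) = m_e²e⁵/((4πε₀)³ℏ⁴) = 5.131 × 10^11 V/m.
7.37 × 10^-19 / 5.131 × 10^11 = 1.436 × 10^-30

1.436 × 10^-30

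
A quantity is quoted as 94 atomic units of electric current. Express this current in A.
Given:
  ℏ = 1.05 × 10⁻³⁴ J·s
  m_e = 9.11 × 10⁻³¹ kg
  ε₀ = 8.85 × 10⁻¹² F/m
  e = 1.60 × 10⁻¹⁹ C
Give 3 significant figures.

0.627 A

One atomic unit of electric current: I_au = e E_h/ℏ = m_e e⁵/((4πε₀)²ℏ³) = 6.67 × 10⁻³ A.
94 × 6.67 × 10⁻³ A = 0.627 A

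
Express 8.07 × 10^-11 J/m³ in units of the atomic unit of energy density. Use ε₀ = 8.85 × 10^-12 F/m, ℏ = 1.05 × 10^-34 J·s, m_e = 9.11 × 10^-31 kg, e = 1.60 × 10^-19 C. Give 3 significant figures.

2.68 × 10^-24

atomic unit of energy density: u_au = E_h/a₀³ = m_e⁴e¹⁰/((4πε₀)⁵ℏ⁸) = 3.01 × 10^13 J/m³.
8.07 × 10^-11 / 3.01 × 10^13 = 2.68 × 10^-24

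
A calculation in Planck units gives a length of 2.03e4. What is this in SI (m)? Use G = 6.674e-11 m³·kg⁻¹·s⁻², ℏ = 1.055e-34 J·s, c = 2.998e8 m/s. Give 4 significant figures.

3.281e-31 m

One Planck length: ℓ_P = √(ℏG/c³) = 1.616e-35 m.
2.03e4 × 1.616e-35 m = 3.281e-31 m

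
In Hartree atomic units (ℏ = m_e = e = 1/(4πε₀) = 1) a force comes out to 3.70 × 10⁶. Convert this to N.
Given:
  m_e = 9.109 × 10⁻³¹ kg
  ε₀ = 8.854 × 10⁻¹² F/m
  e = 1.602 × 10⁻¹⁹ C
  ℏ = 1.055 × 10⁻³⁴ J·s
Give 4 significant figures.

0.3041 N

One atomic unit of force: F_au = E_h/a₀ = m_e²e⁶/((4πε₀)³ℏ⁴) = 8.220 × 10⁻⁸ N.
3.70 × 10⁶ × 8.220 × 10⁻⁸ N = 0.3041 N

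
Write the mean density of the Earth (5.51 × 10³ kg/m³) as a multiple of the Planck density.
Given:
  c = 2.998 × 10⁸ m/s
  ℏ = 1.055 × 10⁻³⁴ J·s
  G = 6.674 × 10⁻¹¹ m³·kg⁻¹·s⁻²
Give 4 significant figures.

Planck density: ρ_P = c⁵/(ℏG²) = 5.154 × 10⁹⁶ kg/m³.
5.51 × 10³ / 5.154 × 10⁹⁶ = 1.069 × 10⁻⁹³

1.069 × 10⁻⁹³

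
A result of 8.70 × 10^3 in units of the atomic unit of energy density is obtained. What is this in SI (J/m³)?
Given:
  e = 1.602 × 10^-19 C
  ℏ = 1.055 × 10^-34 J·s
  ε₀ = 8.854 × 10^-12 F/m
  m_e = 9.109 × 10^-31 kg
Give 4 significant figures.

2.548 × 10^17 J/m³

One atomic unit of energy density: u_au = E_h/a₀³ = m_e⁴e¹⁰/((4πε₀)⁵ℏ⁸) = 2.929 × 10^13 J/m³.
8.70 × 10^3 × 2.929 × 10^13 J/m³ = 2.548 × 10^17 J/m³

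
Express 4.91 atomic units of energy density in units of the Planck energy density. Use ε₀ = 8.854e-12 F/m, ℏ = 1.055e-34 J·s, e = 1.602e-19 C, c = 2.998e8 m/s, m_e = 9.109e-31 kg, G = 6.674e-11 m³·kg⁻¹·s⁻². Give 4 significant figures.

atomic unit of energy density: u_au = E_h/a₀³ = m_e⁴e¹⁰/((4πε₀)⁵ℏ⁸) = 2.929e13 J/m³
Planck energy density: u_P = c⁷/(ℏG²) = 4.632e113 J/m³
4.91 × 2.929e13 / 4.632e113 = 3.105e-100

3.105e-100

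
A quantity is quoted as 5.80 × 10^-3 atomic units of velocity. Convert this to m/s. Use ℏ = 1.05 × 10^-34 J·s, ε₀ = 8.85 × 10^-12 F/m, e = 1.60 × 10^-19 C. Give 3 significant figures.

One atomic unit of velocity: v_au = e²/(4πε₀ℏ) = 2.19 × 10^6 m/s.
5.80 × 10^-3 × 2.19 × 10^6 m/s = 1.27 × 10^4 m/s

1.27 × 10^4 m/s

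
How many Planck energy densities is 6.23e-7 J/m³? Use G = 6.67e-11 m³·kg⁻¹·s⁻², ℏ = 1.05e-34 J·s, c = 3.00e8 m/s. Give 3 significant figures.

Planck energy density: u_P = c⁷/(ℏG²) = 4.68e113 J/m³.
6.23e-7 / 4.68e113 = 1.33e-120

1.33e-120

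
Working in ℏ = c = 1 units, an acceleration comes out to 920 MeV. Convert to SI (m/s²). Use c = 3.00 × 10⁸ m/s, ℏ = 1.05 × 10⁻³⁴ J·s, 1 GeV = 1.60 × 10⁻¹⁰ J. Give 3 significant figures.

4.21 × 10³² m/s²

Acceleration is [L]/[T]² = c·[E]/ℏ.
1 GeV → c/ℏ × (1 GeV in J) = 4.57 × 10³² m/s².
Convert the energy scale: 920 MeV = 0.920 GeV.
Result: 0.920 × 4.57 × 10³² = 4.21 × 10³² m/s².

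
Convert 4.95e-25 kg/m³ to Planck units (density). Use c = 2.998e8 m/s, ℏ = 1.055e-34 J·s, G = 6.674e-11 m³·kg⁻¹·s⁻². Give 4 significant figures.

Planck density: ρ_P = c⁵/(ℏG²) = 5.154e96 kg/m³.
4.95e-25 / 5.154e96 = 9.604e-122

9.604e-122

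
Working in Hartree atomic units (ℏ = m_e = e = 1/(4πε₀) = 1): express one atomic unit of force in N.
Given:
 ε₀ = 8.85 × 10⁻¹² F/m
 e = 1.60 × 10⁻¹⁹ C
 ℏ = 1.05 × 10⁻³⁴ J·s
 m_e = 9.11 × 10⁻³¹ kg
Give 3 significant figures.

Dimensional analysis gives F_au = E_h/a₀ = m_e²e⁶/((4πε₀)³ℏ⁴).
E_h = 4.38 × 10⁻¹⁸ J
a₀ = 5.26 × 10⁻¹¹ m
E_h/a₀ = 8.33 × 10⁻⁸ N

8.33 × 10⁻⁸ N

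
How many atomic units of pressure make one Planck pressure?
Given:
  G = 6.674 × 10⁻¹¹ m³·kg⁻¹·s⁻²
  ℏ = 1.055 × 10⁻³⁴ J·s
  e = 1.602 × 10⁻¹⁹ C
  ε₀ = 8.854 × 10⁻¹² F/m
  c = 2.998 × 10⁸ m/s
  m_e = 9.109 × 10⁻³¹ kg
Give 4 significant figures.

1.581 × 10¹⁰⁰

Planck pressure: p_P = c⁷/(ℏG²) = 4.632 × 10¹¹³ Pa
atomic unit of pressure: P_au = E_h/a₀³ = m_e⁴e¹⁰/((4πε₀)⁵ℏ⁸) = 2.929 × 10¹³ Pa
ratio = 4.632 × 10¹¹³ / 2.929 × 10¹³ = 1.581 × 10¹⁰⁰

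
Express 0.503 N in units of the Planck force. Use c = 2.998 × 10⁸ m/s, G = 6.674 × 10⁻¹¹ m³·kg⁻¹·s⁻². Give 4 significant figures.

Planck force: F_P = c⁴/G = 1.210 × 10⁴⁴ N.
0.503 / 1.210 × 10⁴⁴ = 4.156 × 10⁻⁴⁵

4.156 × 10⁻⁴⁵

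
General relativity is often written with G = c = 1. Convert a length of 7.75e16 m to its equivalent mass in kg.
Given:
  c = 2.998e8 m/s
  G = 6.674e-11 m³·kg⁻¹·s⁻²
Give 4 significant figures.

Length → mass via c²/G.
7.75e16 m × (c²/G) = 1.044e44 kg

1.044e44 kg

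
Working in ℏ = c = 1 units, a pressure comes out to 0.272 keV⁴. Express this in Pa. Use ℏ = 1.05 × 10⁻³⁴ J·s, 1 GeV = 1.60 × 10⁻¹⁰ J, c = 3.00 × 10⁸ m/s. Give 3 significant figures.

Pressure is [E]/[L]³ = [E]⁴/(ℏc)³.
1 GeV⁴ → 1/(ℏc)³ × (1 GeV in J)⁴ = 2.10 × 10³⁷ Pa.
Convert the energy scale: 0.272 keV⁴ = 2.72 × 10⁻²⁵ GeV⁴.
Result: 2.72 × 10⁻²⁵ × 2.10 × 10³⁷ = 5.70 × 10¹² Pa.

5.70 × 10¹² Pa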